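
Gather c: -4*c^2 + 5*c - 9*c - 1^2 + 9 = -4*c^2 - 4*c + 8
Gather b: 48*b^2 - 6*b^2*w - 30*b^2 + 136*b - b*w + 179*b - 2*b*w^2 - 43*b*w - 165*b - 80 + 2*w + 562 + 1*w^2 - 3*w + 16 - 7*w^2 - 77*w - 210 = b^2*(18 - 6*w) + b*(-2*w^2 - 44*w + 150) - 6*w^2 - 78*w + 288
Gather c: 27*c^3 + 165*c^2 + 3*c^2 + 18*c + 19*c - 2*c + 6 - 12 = 27*c^3 + 168*c^2 + 35*c - 6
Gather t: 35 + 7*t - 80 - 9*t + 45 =-2*t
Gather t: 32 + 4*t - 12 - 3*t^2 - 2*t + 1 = -3*t^2 + 2*t + 21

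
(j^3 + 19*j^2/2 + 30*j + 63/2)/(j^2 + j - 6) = (2*j^2 + 13*j + 21)/(2*(j - 2))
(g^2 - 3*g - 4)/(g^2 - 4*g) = (g + 1)/g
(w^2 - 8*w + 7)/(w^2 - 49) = (w - 1)/(w + 7)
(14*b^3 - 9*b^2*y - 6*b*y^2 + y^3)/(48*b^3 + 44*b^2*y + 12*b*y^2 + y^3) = (7*b^2 - 8*b*y + y^2)/(24*b^2 + 10*b*y + y^2)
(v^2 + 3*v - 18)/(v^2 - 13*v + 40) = (v^2 + 3*v - 18)/(v^2 - 13*v + 40)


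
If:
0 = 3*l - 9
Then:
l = 3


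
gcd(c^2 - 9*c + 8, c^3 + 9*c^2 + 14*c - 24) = c - 1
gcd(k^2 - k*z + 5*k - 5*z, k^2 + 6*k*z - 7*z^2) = -k + z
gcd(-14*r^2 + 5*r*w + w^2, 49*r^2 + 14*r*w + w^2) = 7*r + w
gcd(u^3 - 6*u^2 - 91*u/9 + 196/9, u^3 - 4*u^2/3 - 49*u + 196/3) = u^2 - 25*u/3 + 28/3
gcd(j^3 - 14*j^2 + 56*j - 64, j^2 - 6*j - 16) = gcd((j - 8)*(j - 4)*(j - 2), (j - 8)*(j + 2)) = j - 8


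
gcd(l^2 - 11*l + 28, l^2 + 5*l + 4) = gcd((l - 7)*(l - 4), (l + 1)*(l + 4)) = 1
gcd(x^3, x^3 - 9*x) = x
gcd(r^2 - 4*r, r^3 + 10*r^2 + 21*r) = r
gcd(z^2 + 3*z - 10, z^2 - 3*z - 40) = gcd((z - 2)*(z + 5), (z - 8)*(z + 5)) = z + 5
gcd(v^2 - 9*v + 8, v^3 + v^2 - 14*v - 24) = 1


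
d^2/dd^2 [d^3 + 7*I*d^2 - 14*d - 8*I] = 6*d + 14*I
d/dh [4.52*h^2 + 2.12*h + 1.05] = 9.04*h + 2.12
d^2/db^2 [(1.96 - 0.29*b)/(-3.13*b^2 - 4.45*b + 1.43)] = ((9.6886 - 5.4462*b)*(3.13*b^2 + 4.45*b - 1.43) + (0.29*b - 1.96)*(6.26*b + 4.45)*(12.52*b + 8.9))/(3.13*b^2 + 4.45*b - 1.43)^3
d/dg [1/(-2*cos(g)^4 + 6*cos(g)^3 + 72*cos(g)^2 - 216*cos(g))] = (-4*cos(g)^3 + 9*cos(g)^2 + 72*cos(g) - 108)*sin(g)/(2*(cos(g)^3 - 3*cos(g)^2 - 36*cos(g) + 108)^2*cos(g)^2)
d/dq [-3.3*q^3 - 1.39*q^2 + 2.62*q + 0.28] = -9.9*q^2 - 2.78*q + 2.62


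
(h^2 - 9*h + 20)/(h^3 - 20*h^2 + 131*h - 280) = (h - 4)/(h^2 - 15*h + 56)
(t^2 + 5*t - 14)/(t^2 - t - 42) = (-t^2 - 5*t + 14)/(-t^2 + t + 42)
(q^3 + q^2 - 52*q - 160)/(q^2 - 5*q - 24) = (q^2 + 9*q + 20)/(q + 3)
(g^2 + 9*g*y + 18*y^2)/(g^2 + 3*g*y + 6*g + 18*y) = (g + 6*y)/(g + 6)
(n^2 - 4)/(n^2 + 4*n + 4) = (n - 2)/(n + 2)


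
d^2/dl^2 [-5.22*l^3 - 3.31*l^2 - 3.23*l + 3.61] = -31.32*l - 6.62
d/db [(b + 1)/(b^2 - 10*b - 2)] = (b^2 - 10*b - 2*(b - 5)*(b + 1) - 2)/(-b^2 + 10*b + 2)^2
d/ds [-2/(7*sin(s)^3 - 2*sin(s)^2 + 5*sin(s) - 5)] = 2*(21*sin(s)^2 - 4*sin(s) + 5)*cos(s)/(7*sin(s)^3 - 2*sin(s)^2 + 5*sin(s) - 5)^2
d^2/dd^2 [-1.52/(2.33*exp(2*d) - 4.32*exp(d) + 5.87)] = (-1.52*(4.66*exp(d) - 4.32)*(9.32*exp(d) - 8.64)*exp(d) + (14.1664*exp(d) - 6.5664)*(2.33*exp(2*d) - 4.32*exp(d) + 5.87))*exp(d)/(2.33*exp(2*d) - 4.32*exp(d) + 5.87)^3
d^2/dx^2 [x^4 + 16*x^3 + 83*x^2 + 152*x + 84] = 12*x^2 + 96*x + 166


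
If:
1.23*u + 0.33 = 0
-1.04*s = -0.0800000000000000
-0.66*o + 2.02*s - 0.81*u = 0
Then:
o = 0.56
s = 0.08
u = -0.27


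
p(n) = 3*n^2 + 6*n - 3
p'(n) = 6*n + 6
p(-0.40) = -4.92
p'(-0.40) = 3.60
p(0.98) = 5.76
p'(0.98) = 11.88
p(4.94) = 99.85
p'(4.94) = 35.64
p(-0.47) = -5.16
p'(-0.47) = 3.18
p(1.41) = 11.42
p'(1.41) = 14.46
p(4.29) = 77.95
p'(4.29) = 31.74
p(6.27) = 152.56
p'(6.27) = 43.62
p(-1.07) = -5.99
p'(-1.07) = -0.42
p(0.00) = -3.00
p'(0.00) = 6.00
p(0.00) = -3.00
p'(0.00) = 6.00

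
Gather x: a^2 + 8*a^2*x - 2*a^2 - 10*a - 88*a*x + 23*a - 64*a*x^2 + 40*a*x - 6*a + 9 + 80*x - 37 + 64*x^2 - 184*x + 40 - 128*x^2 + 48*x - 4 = -a^2 + 7*a + x^2*(-64*a - 64) + x*(8*a^2 - 48*a - 56) + 8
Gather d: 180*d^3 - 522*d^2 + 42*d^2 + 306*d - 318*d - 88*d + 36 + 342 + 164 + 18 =180*d^3 - 480*d^2 - 100*d + 560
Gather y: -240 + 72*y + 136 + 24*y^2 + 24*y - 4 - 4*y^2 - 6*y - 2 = 20*y^2 + 90*y - 110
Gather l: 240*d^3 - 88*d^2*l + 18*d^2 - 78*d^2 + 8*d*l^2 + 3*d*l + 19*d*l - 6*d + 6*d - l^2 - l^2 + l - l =240*d^3 - 60*d^2 + l^2*(8*d - 2) + l*(-88*d^2 + 22*d)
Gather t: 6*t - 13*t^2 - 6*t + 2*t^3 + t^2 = 2*t^3 - 12*t^2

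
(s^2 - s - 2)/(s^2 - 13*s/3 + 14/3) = 3*(s + 1)/(3*s - 7)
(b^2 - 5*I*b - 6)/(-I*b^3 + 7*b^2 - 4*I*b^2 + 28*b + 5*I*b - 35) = (I*b^2 + 5*b - 6*I)/(b^3 + b^2*(4 + 7*I) + b*(-5 + 28*I) - 35*I)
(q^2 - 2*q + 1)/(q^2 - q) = (q - 1)/q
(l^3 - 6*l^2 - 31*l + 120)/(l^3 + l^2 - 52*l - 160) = (l - 3)/(l + 4)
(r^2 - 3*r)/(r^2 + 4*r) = (r - 3)/(r + 4)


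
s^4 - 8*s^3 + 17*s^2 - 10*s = s*(s - 5)*(s - 2)*(s - 1)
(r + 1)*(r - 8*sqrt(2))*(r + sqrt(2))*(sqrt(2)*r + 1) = sqrt(2)*r^4 - 13*r^3 + sqrt(2)*r^3 - 23*sqrt(2)*r^2 - 13*r^2 - 23*sqrt(2)*r - 16*r - 16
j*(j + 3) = j^2 + 3*j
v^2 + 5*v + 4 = (v + 1)*(v + 4)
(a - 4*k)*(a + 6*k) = a^2 + 2*a*k - 24*k^2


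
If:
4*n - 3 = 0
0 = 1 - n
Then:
No Solution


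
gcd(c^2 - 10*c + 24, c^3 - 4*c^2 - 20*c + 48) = c - 6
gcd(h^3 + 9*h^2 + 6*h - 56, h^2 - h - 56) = h + 7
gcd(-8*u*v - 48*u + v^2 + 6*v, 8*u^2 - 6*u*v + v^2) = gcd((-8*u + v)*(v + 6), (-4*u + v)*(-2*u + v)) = 1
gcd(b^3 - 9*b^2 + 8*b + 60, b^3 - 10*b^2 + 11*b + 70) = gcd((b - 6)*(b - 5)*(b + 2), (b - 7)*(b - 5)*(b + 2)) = b^2 - 3*b - 10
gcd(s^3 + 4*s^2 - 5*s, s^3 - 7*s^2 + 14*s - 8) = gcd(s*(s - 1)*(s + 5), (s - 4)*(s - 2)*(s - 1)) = s - 1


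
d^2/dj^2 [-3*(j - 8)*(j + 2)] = -6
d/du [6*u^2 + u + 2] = 12*u + 1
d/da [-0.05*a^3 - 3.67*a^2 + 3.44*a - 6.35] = -0.15*a^2 - 7.34*a + 3.44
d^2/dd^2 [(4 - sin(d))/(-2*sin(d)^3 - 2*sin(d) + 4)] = (-2*sin(d)^7 + 18*sin(d)^6 + 5*sin(d)^5 - 33*sin(d)^4 + 35*sin(d)^3 + sin(d)^2 - 22*sin(d) - 2)/(sin(d)^3 + sin(d) - 2)^3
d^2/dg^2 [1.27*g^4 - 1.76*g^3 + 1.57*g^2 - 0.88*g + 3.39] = 15.24*g^2 - 10.56*g + 3.14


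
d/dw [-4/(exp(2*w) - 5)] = 8*exp(2*w)/(exp(2*w) - 5)^2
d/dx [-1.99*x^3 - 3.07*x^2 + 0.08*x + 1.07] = -5.97*x^2 - 6.14*x + 0.08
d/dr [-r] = -1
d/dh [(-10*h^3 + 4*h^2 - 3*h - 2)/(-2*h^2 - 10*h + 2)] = (10*h^4 + 100*h^3 - 53*h^2 + 4*h - 13)/(2*(h^4 + 10*h^3 + 23*h^2 - 10*h + 1))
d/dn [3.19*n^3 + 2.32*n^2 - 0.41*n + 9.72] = 9.57*n^2 + 4.64*n - 0.41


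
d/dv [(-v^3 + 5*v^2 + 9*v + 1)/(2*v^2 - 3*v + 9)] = 2*(-v^4 + 3*v^3 - 30*v^2 + 43*v + 42)/(4*v^4 - 12*v^3 + 45*v^2 - 54*v + 81)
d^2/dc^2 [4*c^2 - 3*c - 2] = 8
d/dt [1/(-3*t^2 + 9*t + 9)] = (2*t - 3)/(3*(-t^2 + 3*t + 3)^2)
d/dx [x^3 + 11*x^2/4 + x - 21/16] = 3*x^2 + 11*x/2 + 1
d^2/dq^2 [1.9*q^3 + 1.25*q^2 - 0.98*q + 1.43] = 11.4*q + 2.5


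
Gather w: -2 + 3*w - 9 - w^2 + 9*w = -w^2 + 12*w - 11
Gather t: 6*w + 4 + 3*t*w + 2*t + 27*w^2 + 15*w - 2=t*(3*w + 2) + 27*w^2 + 21*w + 2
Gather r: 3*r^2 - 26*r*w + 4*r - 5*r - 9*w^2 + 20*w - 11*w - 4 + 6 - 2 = 3*r^2 + r*(-26*w - 1) - 9*w^2 + 9*w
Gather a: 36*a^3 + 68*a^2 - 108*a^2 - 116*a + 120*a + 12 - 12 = 36*a^3 - 40*a^2 + 4*a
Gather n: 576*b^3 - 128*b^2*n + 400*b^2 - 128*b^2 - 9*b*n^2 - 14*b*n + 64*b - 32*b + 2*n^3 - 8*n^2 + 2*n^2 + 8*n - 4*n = 576*b^3 + 272*b^2 + 32*b + 2*n^3 + n^2*(-9*b - 6) + n*(-128*b^2 - 14*b + 4)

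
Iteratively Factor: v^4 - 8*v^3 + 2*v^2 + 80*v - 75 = (v - 5)*(v^3 - 3*v^2 - 13*v + 15) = (v - 5)*(v + 3)*(v^2 - 6*v + 5) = (v - 5)^2*(v + 3)*(v - 1)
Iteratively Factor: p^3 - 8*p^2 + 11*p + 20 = (p - 5)*(p^2 - 3*p - 4) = (p - 5)*(p + 1)*(p - 4)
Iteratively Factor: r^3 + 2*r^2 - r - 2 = (r - 1)*(r^2 + 3*r + 2) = (r - 1)*(r + 2)*(r + 1)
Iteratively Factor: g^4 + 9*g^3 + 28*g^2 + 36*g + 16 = (g + 2)*(g^3 + 7*g^2 + 14*g + 8) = (g + 1)*(g + 2)*(g^2 + 6*g + 8) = (g + 1)*(g + 2)*(g + 4)*(g + 2)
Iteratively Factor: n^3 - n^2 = (n)*(n^2 - n) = n^2*(n - 1)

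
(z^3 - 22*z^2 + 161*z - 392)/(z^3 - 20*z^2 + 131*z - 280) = (z - 7)/(z - 5)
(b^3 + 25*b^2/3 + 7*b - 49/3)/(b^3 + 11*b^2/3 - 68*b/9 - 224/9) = 3*(b^2 + 6*b - 7)/(3*b^2 + 4*b - 32)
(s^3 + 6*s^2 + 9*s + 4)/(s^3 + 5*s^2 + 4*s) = (s + 1)/s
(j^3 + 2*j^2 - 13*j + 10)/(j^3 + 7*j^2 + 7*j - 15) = (j - 2)/(j + 3)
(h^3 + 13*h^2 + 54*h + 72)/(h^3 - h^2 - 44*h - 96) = (h + 6)/(h - 8)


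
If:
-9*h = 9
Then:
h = -1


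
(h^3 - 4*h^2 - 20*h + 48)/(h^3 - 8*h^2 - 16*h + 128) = (h^2 - 8*h + 12)/(h^2 - 12*h + 32)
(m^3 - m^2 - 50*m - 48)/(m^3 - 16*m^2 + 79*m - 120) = (m^2 + 7*m + 6)/(m^2 - 8*m + 15)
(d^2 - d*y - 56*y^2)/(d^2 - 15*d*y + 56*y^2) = (-d - 7*y)/(-d + 7*y)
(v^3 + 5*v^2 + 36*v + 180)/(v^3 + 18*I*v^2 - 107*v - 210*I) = (v^2 + v*(5 - 6*I) - 30*I)/(v^2 + 12*I*v - 35)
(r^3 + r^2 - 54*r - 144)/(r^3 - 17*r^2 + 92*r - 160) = (r^2 + 9*r + 18)/(r^2 - 9*r + 20)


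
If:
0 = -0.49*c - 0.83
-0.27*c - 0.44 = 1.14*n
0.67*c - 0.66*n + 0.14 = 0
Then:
No Solution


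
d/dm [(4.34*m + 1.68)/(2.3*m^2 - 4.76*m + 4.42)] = (-9.982*m^2 - 7.728*m + 27.1796)/(5.29*m^4 - 21.896*m^3 + 42.9896*m^2 - 42.0784*m + 19.5364)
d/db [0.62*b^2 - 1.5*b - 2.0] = 1.24*b - 1.5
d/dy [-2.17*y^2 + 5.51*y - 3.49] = 5.51 - 4.34*y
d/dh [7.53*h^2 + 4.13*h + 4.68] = 15.06*h + 4.13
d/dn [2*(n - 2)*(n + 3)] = 4*n + 2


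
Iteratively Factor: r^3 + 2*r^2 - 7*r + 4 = (r - 1)*(r^2 + 3*r - 4) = (r - 1)^2*(r + 4)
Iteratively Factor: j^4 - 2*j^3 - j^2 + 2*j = (j - 2)*(j^3 - j) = (j - 2)*(j - 1)*(j^2 + j) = j*(j - 2)*(j - 1)*(j + 1)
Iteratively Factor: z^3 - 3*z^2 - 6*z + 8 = (z - 4)*(z^2 + z - 2) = (z - 4)*(z - 1)*(z + 2)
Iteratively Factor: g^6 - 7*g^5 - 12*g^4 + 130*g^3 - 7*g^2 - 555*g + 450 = (g - 5)*(g^5 - 2*g^4 - 22*g^3 + 20*g^2 + 93*g - 90) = (g - 5)*(g - 2)*(g^4 - 22*g^2 - 24*g + 45) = (g - 5)*(g - 2)*(g + 3)*(g^3 - 3*g^2 - 13*g + 15) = (g - 5)^2*(g - 2)*(g + 3)*(g^2 + 2*g - 3) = (g - 5)^2*(g - 2)*(g - 1)*(g + 3)*(g + 3)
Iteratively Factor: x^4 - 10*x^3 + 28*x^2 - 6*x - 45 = (x - 5)*(x^3 - 5*x^2 + 3*x + 9) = (x - 5)*(x + 1)*(x^2 - 6*x + 9) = (x - 5)*(x - 3)*(x + 1)*(x - 3)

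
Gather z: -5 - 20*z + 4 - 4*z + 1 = -24*z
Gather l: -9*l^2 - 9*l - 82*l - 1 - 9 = -9*l^2 - 91*l - 10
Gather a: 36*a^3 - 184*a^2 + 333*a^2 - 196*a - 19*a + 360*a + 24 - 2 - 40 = 36*a^3 + 149*a^2 + 145*a - 18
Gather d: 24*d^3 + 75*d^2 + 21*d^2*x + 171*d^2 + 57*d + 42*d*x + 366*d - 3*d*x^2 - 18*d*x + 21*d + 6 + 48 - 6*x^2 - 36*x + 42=24*d^3 + d^2*(21*x + 246) + d*(-3*x^2 + 24*x + 444) - 6*x^2 - 36*x + 96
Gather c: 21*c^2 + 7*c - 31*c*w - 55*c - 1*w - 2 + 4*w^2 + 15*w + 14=21*c^2 + c*(-31*w - 48) + 4*w^2 + 14*w + 12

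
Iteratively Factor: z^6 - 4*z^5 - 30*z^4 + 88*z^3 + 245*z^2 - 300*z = (z - 5)*(z^5 + z^4 - 25*z^3 - 37*z^2 + 60*z) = (z - 5)*(z + 3)*(z^4 - 2*z^3 - 19*z^2 + 20*z) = (z - 5)*(z + 3)*(z + 4)*(z^3 - 6*z^2 + 5*z) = (z - 5)*(z - 1)*(z + 3)*(z + 4)*(z^2 - 5*z) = z*(z - 5)*(z - 1)*(z + 3)*(z + 4)*(z - 5)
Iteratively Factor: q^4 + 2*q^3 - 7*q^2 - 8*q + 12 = (q - 1)*(q^3 + 3*q^2 - 4*q - 12) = (q - 2)*(q - 1)*(q^2 + 5*q + 6) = (q - 2)*(q - 1)*(q + 2)*(q + 3)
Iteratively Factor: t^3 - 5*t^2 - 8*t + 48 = (t - 4)*(t^2 - t - 12) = (t - 4)^2*(t + 3)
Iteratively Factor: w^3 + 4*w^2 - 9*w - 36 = (w + 4)*(w^2 - 9) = (w + 3)*(w + 4)*(w - 3)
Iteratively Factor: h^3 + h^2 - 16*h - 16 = (h + 4)*(h^2 - 3*h - 4) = (h + 1)*(h + 4)*(h - 4)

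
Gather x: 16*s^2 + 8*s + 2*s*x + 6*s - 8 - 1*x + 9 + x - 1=16*s^2 + 2*s*x + 14*s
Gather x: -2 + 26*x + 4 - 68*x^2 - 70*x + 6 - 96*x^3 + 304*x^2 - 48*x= -96*x^3 + 236*x^2 - 92*x + 8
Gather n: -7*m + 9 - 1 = 8 - 7*m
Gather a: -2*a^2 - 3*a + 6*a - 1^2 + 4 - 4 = -2*a^2 + 3*a - 1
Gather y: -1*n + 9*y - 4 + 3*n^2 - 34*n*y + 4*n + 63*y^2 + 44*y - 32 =3*n^2 + 3*n + 63*y^2 + y*(53 - 34*n) - 36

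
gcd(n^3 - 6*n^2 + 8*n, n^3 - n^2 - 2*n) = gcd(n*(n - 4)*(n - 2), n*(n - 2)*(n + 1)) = n^2 - 2*n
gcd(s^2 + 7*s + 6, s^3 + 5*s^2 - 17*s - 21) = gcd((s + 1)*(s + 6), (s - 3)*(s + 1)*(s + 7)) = s + 1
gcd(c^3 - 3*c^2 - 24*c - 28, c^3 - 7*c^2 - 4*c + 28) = c^2 - 5*c - 14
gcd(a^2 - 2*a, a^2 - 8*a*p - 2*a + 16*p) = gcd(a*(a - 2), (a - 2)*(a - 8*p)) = a - 2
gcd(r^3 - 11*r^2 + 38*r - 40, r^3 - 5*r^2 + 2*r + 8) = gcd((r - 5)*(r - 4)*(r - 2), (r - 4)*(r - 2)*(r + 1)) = r^2 - 6*r + 8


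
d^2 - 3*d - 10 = (d - 5)*(d + 2)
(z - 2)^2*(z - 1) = z^3 - 5*z^2 + 8*z - 4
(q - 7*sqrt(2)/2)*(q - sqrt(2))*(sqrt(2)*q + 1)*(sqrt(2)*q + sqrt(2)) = 2*q^4 - 8*sqrt(2)*q^3 + 2*q^3 - 8*sqrt(2)*q^2 + 5*q^2 + 5*q + 7*sqrt(2)*q + 7*sqrt(2)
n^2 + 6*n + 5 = (n + 1)*(n + 5)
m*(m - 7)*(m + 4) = m^3 - 3*m^2 - 28*m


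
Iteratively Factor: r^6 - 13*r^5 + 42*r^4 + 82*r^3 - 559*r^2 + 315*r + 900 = (r - 3)*(r^5 - 10*r^4 + 12*r^3 + 118*r^2 - 205*r - 300) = (r - 4)*(r - 3)*(r^4 - 6*r^3 - 12*r^2 + 70*r + 75) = (r - 4)*(r - 3)*(r + 1)*(r^3 - 7*r^2 - 5*r + 75) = (r - 4)*(r - 3)*(r + 1)*(r + 3)*(r^2 - 10*r + 25) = (r - 5)*(r - 4)*(r - 3)*(r + 1)*(r + 3)*(r - 5)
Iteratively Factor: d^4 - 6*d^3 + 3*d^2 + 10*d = (d + 1)*(d^3 - 7*d^2 + 10*d) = d*(d + 1)*(d^2 - 7*d + 10) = d*(d - 2)*(d + 1)*(d - 5)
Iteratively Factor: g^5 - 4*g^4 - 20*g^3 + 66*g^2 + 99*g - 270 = (g - 5)*(g^4 + g^3 - 15*g^2 - 9*g + 54) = (g - 5)*(g + 3)*(g^3 - 2*g^2 - 9*g + 18) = (g - 5)*(g + 3)^2*(g^2 - 5*g + 6) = (g - 5)*(g - 3)*(g + 3)^2*(g - 2)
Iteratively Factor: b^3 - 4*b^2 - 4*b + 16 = (b + 2)*(b^2 - 6*b + 8) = (b - 2)*(b + 2)*(b - 4)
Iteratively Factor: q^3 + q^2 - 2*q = (q - 1)*(q^2 + 2*q) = q*(q - 1)*(q + 2)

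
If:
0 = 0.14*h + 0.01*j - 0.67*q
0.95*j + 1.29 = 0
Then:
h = 4.78571428571429*q + 0.0969924812030075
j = -1.36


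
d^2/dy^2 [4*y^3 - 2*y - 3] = 24*y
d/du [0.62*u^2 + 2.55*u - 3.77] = 1.24*u + 2.55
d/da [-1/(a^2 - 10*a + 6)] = 2*(a - 5)/(a^2 - 10*a + 6)^2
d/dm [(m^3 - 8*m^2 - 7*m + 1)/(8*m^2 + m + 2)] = (8*m^4 + 2*m^3 + 54*m^2 - 48*m - 15)/(64*m^4 + 16*m^3 + 33*m^2 + 4*m + 4)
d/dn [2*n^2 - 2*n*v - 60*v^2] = 4*n - 2*v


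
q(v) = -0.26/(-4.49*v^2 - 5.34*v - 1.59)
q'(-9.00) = 0.00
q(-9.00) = 0.00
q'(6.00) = -0.00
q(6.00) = 0.00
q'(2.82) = -0.00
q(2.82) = 0.00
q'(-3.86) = 0.00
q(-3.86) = 0.01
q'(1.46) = -0.01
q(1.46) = 0.01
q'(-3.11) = 0.01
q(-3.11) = 0.01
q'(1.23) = -0.02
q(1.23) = 0.02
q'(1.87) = -0.01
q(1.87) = 0.01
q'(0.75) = -0.05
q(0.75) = 0.03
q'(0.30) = -0.16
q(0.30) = 0.07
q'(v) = -0.26*(8.98*v + 5.34)/(-4.49*v^2 - 5.34*v - 1.59)^2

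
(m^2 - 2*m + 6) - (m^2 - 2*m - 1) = 7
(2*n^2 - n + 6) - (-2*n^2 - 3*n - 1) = 4*n^2 + 2*n + 7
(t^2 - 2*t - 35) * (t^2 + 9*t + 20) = t^4 + 7*t^3 - 33*t^2 - 355*t - 700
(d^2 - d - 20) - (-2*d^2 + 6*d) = 3*d^2 - 7*d - 20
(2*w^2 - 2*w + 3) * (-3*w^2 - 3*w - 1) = -6*w^4 - 5*w^2 - 7*w - 3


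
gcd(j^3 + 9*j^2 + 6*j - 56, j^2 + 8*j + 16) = j + 4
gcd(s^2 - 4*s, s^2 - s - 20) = 1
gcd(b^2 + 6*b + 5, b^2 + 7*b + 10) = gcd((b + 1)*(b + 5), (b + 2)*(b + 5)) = b + 5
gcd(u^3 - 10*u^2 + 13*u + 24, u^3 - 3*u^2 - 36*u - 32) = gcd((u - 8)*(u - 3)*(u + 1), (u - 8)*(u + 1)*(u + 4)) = u^2 - 7*u - 8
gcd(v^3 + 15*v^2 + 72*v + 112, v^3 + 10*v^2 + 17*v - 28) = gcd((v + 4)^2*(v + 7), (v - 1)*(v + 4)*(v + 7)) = v^2 + 11*v + 28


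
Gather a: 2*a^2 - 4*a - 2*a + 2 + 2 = 2*a^2 - 6*a + 4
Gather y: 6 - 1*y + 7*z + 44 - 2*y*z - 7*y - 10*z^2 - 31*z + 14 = y*(-2*z - 8) - 10*z^2 - 24*z + 64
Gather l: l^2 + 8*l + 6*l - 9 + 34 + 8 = l^2 + 14*l + 33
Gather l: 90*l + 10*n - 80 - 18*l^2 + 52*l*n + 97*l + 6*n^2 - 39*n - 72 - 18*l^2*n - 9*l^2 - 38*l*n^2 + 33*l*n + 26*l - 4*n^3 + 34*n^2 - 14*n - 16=l^2*(-18*n - 27) + l*(-38*n^2 + 85*n + 213) - 4*n^3 + 40*n^2 - 43*n - 168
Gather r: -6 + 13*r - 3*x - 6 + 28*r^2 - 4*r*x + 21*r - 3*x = 28*r^2 + r*(34 - 4*x) - 6*x - 12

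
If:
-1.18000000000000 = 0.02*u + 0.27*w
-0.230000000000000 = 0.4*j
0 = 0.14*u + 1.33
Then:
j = -0.58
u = -9.50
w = -3.67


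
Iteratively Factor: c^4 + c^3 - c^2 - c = (c + 1)*(c^3 - c) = (c + 1)^2*(c^2 - c) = c*(c + 1)^2*(c - 1)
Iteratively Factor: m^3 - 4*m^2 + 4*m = (m - 2)*(m^2 - 2*m) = (m - 2)^2*(m)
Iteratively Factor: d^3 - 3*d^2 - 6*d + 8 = (d + 2)*(d^2 - 5*d + 4) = (d - 4)*(d + 2)*(d - 1)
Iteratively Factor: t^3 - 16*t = (t + 4)*(t^2 - 4*t) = (t - 4)*(t + 4)*(t)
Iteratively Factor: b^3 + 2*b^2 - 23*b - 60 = (b + 3)*(b^2 - b - 20) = (b + 3)*(b + 4)*(b - 5)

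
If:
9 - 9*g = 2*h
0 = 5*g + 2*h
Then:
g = 9/4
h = -45/8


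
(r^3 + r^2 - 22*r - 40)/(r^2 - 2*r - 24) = (r^2 - 3*r - 10)/(r - 6)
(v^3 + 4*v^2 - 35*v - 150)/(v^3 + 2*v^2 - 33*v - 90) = (v + 5)/(v + 3)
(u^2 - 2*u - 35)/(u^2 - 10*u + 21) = (u + 5)/(u - 3)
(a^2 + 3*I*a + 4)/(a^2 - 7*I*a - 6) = (a + 4*I)/(a - 6*I)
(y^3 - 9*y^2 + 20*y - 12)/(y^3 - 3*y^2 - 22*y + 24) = (y - 2)/(y + 4)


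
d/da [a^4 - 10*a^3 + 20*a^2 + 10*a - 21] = 4*a^3 - 30*a^2 + 40*a + 10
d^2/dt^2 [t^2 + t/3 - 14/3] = 2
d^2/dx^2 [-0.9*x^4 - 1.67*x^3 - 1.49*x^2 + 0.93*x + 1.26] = -10.8*x^2 - 10.02*x - 2.98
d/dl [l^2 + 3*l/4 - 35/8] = 2*l + 3/4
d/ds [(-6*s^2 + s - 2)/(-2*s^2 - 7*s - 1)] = (44*s^2 + 4*s - 15)/(4*s^4 + 28*s^3 + 53*s^2 + 14*s + 1)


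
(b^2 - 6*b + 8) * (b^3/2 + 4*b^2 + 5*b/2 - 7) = b^5/2 + b^4 - 35*b^3/2 + 10*b^2 + 62*b - 56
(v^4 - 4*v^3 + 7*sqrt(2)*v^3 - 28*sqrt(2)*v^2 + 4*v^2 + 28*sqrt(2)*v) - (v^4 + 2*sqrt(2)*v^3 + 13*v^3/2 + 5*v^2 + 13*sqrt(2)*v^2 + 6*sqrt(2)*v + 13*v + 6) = -21*v^3/2 + 5*sqrt(2)*v^3 - 41*sqrt(2)*v^2 - v^2 - 13*v + 22*sqrt(2)*v - 6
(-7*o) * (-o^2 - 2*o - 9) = 7*o^3 + 14*o^2 + 63*o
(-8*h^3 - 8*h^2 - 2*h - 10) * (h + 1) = -8*h^4 - 16*h^3 - 10*h^2 - 12*h - 10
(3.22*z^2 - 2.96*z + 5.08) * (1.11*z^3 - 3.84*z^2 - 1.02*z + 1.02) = 3.5742*z^5 - 15.6504*z^4 + 13.7208*z^3 - 13.2036*z^2 - 8.2008*z + 5.1816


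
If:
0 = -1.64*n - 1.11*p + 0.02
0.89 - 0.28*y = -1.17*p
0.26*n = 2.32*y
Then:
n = 0.52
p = -0.75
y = 0.06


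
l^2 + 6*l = l*(l + 6)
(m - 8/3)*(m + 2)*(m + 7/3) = m^3 + 5*m^2/3 - 62*m/9 - 112/9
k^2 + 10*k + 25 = (k + 5)^2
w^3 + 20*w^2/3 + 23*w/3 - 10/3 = (w - 1/3)*(w + 2)*(w + 5)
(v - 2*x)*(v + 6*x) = v^2 + 4*v*x - 12*x^2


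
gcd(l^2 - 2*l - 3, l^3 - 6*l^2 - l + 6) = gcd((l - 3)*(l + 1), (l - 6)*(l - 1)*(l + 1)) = l + 1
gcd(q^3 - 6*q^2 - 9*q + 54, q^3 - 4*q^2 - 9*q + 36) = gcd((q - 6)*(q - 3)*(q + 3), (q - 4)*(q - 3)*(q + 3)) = q^2 - 9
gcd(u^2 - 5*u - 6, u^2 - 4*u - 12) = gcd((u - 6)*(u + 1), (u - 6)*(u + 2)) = u - 6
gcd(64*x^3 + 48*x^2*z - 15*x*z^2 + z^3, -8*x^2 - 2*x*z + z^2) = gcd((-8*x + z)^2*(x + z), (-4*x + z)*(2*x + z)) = 1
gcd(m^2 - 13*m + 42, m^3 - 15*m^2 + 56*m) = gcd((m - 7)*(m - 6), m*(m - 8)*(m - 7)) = m - 7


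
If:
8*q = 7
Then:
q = 7/8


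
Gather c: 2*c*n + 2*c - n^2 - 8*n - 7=c*(2*n + 2) - n^2 - 8*n - 7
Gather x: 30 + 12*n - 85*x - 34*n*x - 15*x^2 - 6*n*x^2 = 12*n + x^2*(-6*n - 15) + x*(-34*n - 85) + 30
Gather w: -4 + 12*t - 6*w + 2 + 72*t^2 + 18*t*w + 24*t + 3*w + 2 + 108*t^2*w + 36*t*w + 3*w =72*t^2 + 36*t + w*(108*t^2 + 54*t)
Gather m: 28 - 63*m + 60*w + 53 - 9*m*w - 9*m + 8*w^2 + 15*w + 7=m*(-9*w - 72) + 8*w^2 + 75*w + 88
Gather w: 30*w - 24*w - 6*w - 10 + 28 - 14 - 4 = 0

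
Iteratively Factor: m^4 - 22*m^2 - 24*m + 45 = (m + 3)*(m^3 - 3*m^2 - 13*m + 15) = (m - 1)*(m + 3)*(m^2 - 2*m - 15) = (m - 5)*(m - 1)*(m + 3)*(m + 3)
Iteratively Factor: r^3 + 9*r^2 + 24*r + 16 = (r + 4)*(r^2 + 5*r + 4) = (r + 1)*(r + 4)*(r + 4)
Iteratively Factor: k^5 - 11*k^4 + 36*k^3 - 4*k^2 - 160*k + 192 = (k - 4)*(k^4 - 7*k^3 + 8*k^2 + 28*k - 48) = (k - 4)^2*(k^3 - 3*k^2 - 4*k + 12) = (k - 4)^2*(k - 2)*(k^2 - k - 6) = (k - 4)^2*(k - 3)*(k - 2)*(k + 2)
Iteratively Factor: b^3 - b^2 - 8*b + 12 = (b + 3)*(b^2 - 4*b + 4) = (b - 2)*(b + 3)*(b - 2)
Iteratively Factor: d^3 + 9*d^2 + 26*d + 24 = (d + 3)*(d^2 + 6*d + 8) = (d + 3)*(d + 4)*(d + 2)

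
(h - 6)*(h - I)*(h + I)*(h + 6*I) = h^4 - 6*h^3 + 6*I*h^3 + h^2 - 36*I*h^2 - 6*h + 6*I*h - 36*I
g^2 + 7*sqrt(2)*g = g*(g + 7*sqrt(2))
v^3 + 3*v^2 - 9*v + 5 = (v - 1)^2*(v + 5)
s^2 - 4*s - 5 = (s - 5)*(s + 1)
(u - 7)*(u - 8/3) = u^2 - 29*u/3 + 56/3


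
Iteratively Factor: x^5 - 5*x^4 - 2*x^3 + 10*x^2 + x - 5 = (x - 1)*(x^4 - 4*x^3 - 6*x^2 + 4*x + 5) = (x - 1)*(x + 1)*(x^3 - 5*x^2 - x + 5) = (x - 1)*(x + 1)^2*(x^2 - 6*x + 5) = (x - 5)*(x - 1)*(x + 1)^2*(x - 1)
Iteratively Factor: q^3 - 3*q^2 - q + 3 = (q - 1)*(q^2 - 2*q - 3) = (q - 1)*(q + 1)*(q - 3)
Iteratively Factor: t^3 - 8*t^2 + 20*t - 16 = (t - 4)*(t^2 - 4*t + 4) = (t - 4)*(t - 2)*(t - 2)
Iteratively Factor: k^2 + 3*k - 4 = (k + 4)*(k - 1)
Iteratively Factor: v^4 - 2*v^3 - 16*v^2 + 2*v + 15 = (v + 3)*(v^3 - 5*v^2 - v + 5) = (v - 5)*(v + 3)*(v^2 - 1) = (v - 5)*(v - 1)*(v + 3)*(v + 1)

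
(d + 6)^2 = d^2 + 12*d + 36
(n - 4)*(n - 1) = n^2 - 5*n + 4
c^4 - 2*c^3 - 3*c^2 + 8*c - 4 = (c - 2)*(c - 1)^2*(c + 2)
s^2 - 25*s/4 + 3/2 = (s - 6)*(s - 1/4)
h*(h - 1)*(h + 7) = h^3 + 6*h^2 - 7*h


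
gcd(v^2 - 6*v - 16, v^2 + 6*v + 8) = v + 2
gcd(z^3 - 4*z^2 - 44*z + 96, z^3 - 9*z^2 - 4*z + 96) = z - 8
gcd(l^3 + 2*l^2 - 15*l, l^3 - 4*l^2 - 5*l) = l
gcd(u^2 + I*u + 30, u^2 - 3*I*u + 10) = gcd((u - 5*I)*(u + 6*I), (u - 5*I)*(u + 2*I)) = u - 5*I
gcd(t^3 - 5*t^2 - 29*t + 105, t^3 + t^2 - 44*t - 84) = t - 7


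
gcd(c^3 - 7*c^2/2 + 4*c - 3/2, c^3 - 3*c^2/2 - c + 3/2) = c^2 - 5*c/2 + 3/2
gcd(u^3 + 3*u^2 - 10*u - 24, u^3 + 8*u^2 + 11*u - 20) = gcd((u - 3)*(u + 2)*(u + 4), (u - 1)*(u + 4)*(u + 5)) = u + 4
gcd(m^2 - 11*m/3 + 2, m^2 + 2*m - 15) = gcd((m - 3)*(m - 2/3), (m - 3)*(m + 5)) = m - 3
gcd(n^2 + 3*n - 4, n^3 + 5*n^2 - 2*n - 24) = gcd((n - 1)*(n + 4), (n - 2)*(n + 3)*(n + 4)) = n + 4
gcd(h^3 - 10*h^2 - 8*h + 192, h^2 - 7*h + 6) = h - 6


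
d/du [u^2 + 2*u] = 2*u + 2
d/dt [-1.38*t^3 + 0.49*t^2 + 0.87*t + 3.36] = -4.14*t^2 + 0.98*t + 0.87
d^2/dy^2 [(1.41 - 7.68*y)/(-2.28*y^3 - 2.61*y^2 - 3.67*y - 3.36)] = (239.542272*y^5 + 186.255936*y^4 - 158.142528*y^3 - 834.43959*y^2 - 420.328602*y - 202.659258)/(11.852352*y^9 + 40.703472*y^8 + 103.829148*y^7 + 201.216069*y^6 + 287.096625*y^5 + 342.818271*y^4 + 319.758319*y^3 + 224.16408*y^2 + 124.298496*y + 37.933056)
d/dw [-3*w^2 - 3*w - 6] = -6*w - 3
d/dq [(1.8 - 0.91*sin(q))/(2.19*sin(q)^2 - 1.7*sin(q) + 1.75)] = (1.9929*sin(q)^2 - 7.884*sin(q) + 1.4675)*cos(q)/(4.7961*sin(q)^4 - 7.446*sin(q)^3 + 10.555*sin(q)^2 - 5.95*sin(q) + 3.0625)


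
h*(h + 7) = h^2 + 7*h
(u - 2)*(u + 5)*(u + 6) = u^3 + 9*u^2 + 8*u - 60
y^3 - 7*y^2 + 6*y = y*(y - 6)*(y - 1)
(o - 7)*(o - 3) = o^2 - 10*o + 21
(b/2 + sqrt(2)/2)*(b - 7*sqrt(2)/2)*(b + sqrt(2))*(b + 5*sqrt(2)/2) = b^4/2 + sqrt(2)*b^3/2 - 39*b^2/4 - 37*sqrt(2)*b/2 - 35/2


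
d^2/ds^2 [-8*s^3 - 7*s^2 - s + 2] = -48*s - 14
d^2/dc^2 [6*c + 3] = 0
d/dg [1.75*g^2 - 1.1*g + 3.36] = 3.5*g - 1.1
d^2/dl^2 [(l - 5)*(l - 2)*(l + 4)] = 6*l - 6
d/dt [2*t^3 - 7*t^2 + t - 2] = 6*t^2 - 14*t + 1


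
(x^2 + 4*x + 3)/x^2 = 1 + 4/x + 3/x^2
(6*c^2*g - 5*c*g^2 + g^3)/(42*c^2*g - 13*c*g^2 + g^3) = (6*c^2 - 5*c*g + g^2)/(42*c^2 - 13*c*g + g^2)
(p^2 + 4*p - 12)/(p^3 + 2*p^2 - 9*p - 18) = (p^2 + 4*p - 12)/(p^3 + 2*p^2 - 9*p - 18)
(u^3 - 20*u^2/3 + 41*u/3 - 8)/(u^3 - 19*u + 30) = (3*u^2 - 11*u + 8)/(3*(u^2 + 3*u - 10))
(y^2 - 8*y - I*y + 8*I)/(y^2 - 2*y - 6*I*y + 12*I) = (y^2 - 8*y - I*y + 8*I)/(y^2 - 2*y - 6*I*y + 12*I)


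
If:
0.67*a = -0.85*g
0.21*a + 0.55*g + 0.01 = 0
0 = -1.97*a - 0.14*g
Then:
No Solution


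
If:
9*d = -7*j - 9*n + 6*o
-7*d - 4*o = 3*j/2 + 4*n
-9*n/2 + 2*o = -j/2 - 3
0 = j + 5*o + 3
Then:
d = 124/517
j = -576/517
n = 194/517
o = -195/517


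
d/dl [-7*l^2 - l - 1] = -14*l - 1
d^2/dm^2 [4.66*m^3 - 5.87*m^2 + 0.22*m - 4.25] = 27.96*m - 11.74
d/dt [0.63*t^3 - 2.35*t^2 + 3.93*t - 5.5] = 1.89*t^2 - 4.7*t + 3.93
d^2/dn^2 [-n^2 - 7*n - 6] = -2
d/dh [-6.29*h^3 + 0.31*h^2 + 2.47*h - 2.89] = -18.87*h^2 + 0.62*h + 2.47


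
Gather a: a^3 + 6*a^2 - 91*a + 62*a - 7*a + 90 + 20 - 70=a^3 + 6*a^2 - 36*a + 40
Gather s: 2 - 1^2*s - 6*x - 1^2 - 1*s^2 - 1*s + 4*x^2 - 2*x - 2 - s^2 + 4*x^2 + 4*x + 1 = -2*s^2 - 2*s + 8*x^2 - 4*x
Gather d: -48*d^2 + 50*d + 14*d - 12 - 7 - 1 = -48*d^2 + 64*d - 20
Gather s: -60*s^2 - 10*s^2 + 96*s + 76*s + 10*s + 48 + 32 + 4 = -70*s^2 + 182*s + 84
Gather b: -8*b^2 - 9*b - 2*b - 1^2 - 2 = -8*b^2 - 11*b - 3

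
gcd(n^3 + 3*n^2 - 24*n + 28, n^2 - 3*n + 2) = n - 2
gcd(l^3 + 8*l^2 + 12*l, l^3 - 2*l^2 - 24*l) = l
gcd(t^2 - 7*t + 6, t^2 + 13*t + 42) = 1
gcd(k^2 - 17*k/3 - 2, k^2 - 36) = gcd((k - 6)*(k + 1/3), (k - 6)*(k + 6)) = k - 6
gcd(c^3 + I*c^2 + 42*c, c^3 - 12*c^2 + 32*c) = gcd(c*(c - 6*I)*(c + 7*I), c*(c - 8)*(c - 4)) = c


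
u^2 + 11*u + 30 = (u + 5)*(u + 6)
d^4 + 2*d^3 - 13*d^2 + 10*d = d*(d - 2)*(d - 1)*(d + 5)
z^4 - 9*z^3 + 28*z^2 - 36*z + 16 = (z - 4)*(z - 2)^2*(z - 1)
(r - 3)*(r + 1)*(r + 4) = r^3 + 2*r^2 - 11*r - 12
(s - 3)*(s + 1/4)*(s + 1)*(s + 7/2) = s^4 + 7*s^3/4 - 77*s^2/8 - 13*s - 21/8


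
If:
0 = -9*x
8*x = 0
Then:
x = 0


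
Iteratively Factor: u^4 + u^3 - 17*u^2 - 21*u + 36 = (u - 4)*(u^3 + 5*u^2 + 3*u - 9) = (u - 4)*(u + 3)*(u^2 + 2*u - 3) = (u - 4)*(u + 3)^2*(u - 1)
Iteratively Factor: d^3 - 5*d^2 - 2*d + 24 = (d + 2)*(d^2 - 7*d + 12) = (d - 4)*(d + 2)*(d - 3)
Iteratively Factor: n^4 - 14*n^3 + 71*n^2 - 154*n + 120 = (n - 2)*(n^3 - 12*n^2 + 47*n - 60) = (n - 5)*(n - 2)*(n^2 - 7*n + 12) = (n - 5)*(n - 3)*(n - 2)*(n - 4)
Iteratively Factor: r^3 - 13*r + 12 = (r + 4)*(r^2 - 4*r + 3) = (r - 3)*(r + 4)*(r - 1)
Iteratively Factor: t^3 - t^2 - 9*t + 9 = (t + 3)*(t^2 - 4*t + 3) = (t - 3)*(t + 3)*(t - 1)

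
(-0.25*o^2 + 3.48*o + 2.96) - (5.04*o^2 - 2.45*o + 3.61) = -5.29*o^2 + 5.93*o - 0.65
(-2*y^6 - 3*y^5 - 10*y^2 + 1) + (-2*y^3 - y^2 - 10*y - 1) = -2*y^6 - 3*y^5 - 2*y^3 - 11*y^2 - 10*y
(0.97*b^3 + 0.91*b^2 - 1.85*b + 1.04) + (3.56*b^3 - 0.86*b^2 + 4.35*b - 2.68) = 4.53*b^3 + 0.05*b^2 + 2.5*b - 1.64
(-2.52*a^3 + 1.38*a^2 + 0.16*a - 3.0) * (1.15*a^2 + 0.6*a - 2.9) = -2.898*a^5 + 0.0749999999999997*a^4 + 8.32*a^3 - 7.356*a^2 - 2.264*a + 8.7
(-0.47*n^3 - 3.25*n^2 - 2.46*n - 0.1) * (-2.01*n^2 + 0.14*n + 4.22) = 0.9447*n^5 + 6.4667*n^4 + 2.5062*n^3 - 13.8584*n^2 - 10.3952*n - 0.422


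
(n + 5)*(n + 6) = n^2 + 11*n + 30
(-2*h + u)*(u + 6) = -2*h*u - 12*h + u^2 + 6*u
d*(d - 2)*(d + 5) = d^3 + 3*d^2 - 10*d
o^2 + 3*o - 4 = (o - 1)*(o + 4)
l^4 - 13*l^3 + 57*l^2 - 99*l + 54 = (l - 6)*(l - 3)^2*(l - 1)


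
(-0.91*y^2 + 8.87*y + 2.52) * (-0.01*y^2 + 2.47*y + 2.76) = 0.0091*y^4 - 2.3364*y^3 + 19.3721*y^2 + 30.7056*y + 6.9552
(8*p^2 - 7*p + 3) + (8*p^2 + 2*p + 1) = 16*p^2 - 5*p + 4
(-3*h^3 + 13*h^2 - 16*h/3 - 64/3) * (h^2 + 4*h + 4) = -3*h^5 + h^4 + 104*h^3/3 + 28*h^2/3 - 320*h/3 - 256/3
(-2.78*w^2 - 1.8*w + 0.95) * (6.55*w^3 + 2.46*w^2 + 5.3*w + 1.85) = -18.209*w^5 - 18.6288*w^4 - 12.9395*w^3 - 12.346*w^2 + 1.705*w + 1.7575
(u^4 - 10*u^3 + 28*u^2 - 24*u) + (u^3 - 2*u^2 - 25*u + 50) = u^4 - 9*u^3 + 26*u^2 - 49*u + 50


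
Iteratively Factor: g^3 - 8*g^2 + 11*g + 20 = (g + 1)*(g^2 - 9*g + 20) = (g - 4)*(g + 1)*(g - 5)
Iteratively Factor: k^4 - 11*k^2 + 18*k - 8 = (k - 2)*(k^3 + 2*k^2 - 7*k + 4) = (k - 2)*(k - 1)*(k^2 + 3*k - 4) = (k - 2)*(k - 1)^2*(k + 4)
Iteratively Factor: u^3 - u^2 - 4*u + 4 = (u - 2)*(u^2 + u - 2) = (u - 2)*(u - 1)*(u + 2)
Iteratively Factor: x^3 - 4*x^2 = (x)*(x^2 - 4*x) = x*(x - 4)*(x)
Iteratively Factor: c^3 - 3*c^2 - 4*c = (c + 1)*(c^2 - 4*c) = c*(c + 1)*(c - 4)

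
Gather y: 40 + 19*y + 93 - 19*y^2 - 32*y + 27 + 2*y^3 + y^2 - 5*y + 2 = 2*y^3 - 18*y^2 - 18*y + 162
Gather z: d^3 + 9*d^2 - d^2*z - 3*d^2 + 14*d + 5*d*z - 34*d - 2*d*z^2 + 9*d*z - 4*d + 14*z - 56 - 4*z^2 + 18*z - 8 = d^3 + 6*d^2 - 24*d + z^2*(-2*d - 4) + z*(-d^2 + 14*d + 32) - 64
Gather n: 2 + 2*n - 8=2*n - 6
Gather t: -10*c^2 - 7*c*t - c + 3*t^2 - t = -10*c^2 - c + 3*t^2 + t*(-7*c - 1)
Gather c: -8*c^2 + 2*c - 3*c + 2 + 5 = -8*c^2 - c + 7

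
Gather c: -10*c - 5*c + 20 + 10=30 - 15*c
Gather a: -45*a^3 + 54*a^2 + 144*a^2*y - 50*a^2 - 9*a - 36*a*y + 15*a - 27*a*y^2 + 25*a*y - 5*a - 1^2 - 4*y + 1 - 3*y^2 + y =-45*a^3 + a^2*(144*y + 4) + a*(-27*y^2 - 11*y + 1) - 3*y^2 - 3*y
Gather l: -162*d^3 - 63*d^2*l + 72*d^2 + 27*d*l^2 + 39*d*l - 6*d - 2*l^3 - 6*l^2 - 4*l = -162*d^3 + 72*d^2 - 6*d - 2*l^3 + l^2*(27*d - 6) + l*(-63*d^2 + 39*d - 4)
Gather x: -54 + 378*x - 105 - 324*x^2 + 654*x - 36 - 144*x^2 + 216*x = -468*x^2 + 1248*x - 195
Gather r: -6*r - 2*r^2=-2*r^2 - 6*r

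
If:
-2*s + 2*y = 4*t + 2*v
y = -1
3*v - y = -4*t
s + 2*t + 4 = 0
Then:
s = 1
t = -5/2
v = 3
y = -1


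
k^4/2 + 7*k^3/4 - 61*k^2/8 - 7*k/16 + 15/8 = (k/2 + 1/4)*(k - 5/2)*(k - 1/2)*(k + 6)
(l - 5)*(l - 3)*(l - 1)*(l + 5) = l^4 - 4*l^3 - 22*l^2 + 100*l - 75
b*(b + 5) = b^2 + 5*b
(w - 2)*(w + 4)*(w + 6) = w^3 + 8*w^2 + 4*w - 48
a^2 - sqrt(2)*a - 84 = (a - 7*sqrt(2))*(a + 6*sqrt(2))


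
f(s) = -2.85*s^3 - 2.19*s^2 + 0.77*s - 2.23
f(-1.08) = -2.03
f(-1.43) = 0.52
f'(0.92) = -10.50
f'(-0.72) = -0.51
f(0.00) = -2.23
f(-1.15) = -1.68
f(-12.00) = 4597.97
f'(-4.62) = -161.49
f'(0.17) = -0.22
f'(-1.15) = -5.50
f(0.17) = -2.18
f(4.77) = -357.70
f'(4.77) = -214.66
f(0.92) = -5.59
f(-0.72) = -2.86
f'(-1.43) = -10.45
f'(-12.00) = -1177.87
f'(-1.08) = -4.47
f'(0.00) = 0.77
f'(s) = -8.55*s^2 - 4.38*s + 0.77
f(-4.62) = 228.51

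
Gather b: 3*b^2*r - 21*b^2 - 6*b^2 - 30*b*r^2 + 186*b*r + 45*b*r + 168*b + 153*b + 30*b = b^2*(3*r - 27) + b*(-30*r^2 + 231*r + 351)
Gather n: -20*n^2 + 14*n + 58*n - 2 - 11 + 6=-20*n^2 + 72*n - 7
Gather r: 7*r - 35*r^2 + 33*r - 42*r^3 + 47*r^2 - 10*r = -42*r^3 + 12*r^2 + 30*r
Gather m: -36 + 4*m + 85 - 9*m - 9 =40 - 5*m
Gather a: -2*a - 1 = -2*a - 1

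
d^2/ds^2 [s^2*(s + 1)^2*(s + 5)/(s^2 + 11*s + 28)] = 2*(3*s^7 + 95*s^6 + 1209*s^5 + 7749*s^4 + 26056*s^3 + 42672*s^2 + 25872*s + 3920)/(s^6 + 33*s^5 + 447*s^4 + 3179*s^3 + 12516*s^2 + 25872*s + 21952)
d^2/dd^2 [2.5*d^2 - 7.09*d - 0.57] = 5.00000000000000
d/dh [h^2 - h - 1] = 2*h - 1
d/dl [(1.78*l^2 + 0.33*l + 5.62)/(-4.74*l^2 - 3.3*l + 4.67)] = (-4.3098*l^2 + 69.9028*l + 20.0871)/(22.4676*l^4 + 31.284*l^3 - 33.3816*l^2 - 30.822*l + 21.8089)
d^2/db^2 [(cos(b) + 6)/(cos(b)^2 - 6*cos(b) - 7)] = (9*sin(b)^4*cos(b) + 30*sin(b)^4 - 366*sin(b)^2 - 161*cos(b)/2 - 15*cos(3*b) - cos(5*b)/2 - 96)/(sin(b)^2 + 6*cos(b) + 6)^3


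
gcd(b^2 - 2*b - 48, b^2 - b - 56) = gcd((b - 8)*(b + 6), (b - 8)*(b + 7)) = b - 8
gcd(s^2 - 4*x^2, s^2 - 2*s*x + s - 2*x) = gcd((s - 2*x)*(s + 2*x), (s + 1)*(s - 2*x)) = -s + 2*x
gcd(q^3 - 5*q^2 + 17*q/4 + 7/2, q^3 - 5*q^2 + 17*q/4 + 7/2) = q^3 - 5*q^2 + 17*q/4 + 7/2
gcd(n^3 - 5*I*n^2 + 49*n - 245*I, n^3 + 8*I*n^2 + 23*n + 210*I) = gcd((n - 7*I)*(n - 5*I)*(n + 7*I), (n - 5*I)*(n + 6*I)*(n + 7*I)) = n^2 + 2*I*n + 35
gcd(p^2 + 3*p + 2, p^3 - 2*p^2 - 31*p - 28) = p + 1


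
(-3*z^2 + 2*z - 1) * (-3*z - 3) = 9*z^3 + 3*z^2 - 3*z + 3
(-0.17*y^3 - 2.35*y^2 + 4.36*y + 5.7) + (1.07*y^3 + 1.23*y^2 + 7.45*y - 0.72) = 0.9*y^3 - 1.12*y^2 + 11.81*y + 4.98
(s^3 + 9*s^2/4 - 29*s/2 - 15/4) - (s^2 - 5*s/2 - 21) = s^3 + 5*s^2/4 - 12*s + 69/4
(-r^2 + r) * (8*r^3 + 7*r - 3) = -8*r^5 + 8*r^4 - 7*r^3 + 10*r^2 - 3*r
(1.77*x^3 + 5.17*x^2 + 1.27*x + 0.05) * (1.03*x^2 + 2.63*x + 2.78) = 1.8231*x^5 + 9.9802*x^4 + 19.8258*x^3 + 17.7642*x^2 + 3.6621*x + 0.139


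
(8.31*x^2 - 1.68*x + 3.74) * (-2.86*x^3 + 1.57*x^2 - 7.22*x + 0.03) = -23.7666*x^5 + 17.8515*x^4 - 73.3322*x^3 + 18.2507*x^2 - 27.0532*x + 0.1122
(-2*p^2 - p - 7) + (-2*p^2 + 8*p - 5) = -4*p^2 + 7*p - 12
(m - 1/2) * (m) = m^2 - m/2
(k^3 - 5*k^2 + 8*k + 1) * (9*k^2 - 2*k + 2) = 9*k^5 - 47*k^4 + 84*k^3 - 17*k^2 + 14*k + 2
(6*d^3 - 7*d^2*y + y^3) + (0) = 6*d^3 - 7*d^2*y + y^3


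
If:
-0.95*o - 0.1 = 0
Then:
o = -0.11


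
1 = 1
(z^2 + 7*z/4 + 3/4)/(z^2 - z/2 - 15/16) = 4*(z + 1)/(4*z - 5)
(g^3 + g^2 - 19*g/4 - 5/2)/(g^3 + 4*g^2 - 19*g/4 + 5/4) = (4*g^3 + 4*g^2 - 19*g - 10)/(4*g^3 + 16*g^2 - 19*g + 5)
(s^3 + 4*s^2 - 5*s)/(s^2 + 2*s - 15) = s*(s - 1)/(s - 3)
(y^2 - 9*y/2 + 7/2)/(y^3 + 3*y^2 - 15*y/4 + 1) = 2*(2*y^2 - 9*y + 7)/(4*y^3 + 12*y^2 - 15*y + 4)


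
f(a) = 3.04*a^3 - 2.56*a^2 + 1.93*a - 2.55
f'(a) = 9.12*a^2 - 5.12*a + 1.93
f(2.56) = 36.62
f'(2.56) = 48.59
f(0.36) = -2.05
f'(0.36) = 1.27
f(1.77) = 9.70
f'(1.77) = 21.44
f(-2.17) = -49.86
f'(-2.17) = 55.99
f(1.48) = 4.55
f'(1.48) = 14.33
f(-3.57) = -180.38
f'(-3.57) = 136.44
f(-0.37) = -3.77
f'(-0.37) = 5.07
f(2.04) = 16.54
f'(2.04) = 29.44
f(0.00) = -2.55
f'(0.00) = 1.93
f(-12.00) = -5647.47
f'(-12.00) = 1376.65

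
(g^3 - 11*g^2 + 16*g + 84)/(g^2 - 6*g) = g - 5 - 14/g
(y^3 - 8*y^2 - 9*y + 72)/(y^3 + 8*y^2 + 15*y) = (y^2 - 11*y + 24)/(y*(y + 5))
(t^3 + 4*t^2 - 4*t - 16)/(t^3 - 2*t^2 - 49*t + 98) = (t^2 + 6*t + 8)/(t^2 - 49)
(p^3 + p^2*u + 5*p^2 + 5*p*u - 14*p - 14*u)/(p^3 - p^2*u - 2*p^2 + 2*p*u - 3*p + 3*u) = (p^3 + p^2*u + 5*p^2 + 5*p*u - 14*p - 14*u)/(p^3 - p^2*u - 2*p^2 + 2*p*u - 3*p + 3*u)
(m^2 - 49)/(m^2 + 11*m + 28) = (m - 7)/(m + 4)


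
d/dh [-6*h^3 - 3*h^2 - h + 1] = -18*h^2 - 6*h - 1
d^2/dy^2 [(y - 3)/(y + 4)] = -14/(y + 4)^3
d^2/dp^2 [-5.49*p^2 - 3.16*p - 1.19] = -10.9800000000000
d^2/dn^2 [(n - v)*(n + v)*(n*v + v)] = 2*v*(3*n + 1)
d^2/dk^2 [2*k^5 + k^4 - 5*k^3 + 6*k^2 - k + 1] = 40*k^3 + 12*k^2 - 30*k + 12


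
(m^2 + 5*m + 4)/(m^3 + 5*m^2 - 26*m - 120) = (m + 1)/(m^2 + m - 30)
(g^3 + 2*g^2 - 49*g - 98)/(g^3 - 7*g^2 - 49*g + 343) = (g + 2)/(g - 7)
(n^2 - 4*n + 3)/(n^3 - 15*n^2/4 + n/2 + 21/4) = 4*(n - 1)/(4*n^2 - 3*n - 7)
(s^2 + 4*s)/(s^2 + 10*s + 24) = s/(s + 6)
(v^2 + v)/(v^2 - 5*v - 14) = v*(v + 1)/(v^2 - 5*v - 14)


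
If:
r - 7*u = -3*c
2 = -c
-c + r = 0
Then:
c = -2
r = -2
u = -8/7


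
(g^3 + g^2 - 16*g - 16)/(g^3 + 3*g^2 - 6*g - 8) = (g - 4)/(g - 2)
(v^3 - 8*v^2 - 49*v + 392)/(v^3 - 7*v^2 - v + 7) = (v^2 - v - 56)/(v^2 - 1)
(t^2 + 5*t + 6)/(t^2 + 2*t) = (t + 3)/t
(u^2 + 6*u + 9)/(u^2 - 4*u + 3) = (u^2 + 6*u + 9)/(u^2 - 4*u + 3)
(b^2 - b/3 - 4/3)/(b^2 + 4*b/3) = (3*b^2 - b - 4)/(b*(3*b + 4))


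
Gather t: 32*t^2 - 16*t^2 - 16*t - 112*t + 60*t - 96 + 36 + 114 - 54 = 16*t^2 - 68*t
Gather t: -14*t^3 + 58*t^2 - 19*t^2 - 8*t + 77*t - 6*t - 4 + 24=-14*t^3 + 39*t^2 + 63*t + 20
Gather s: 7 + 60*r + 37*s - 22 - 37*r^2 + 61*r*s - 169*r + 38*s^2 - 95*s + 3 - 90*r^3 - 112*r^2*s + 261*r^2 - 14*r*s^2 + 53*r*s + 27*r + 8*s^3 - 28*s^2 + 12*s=-90*r^3 + 224*r^2 - 82*r + 8*s^3 + s^2*(10 - 14*r) + s*(-112*r^2 + 114*r - 46) - 12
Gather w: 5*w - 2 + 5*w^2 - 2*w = 5*w^2 + 3*w - 2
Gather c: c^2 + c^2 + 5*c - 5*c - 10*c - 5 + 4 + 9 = 2*c^2 - 10*c + 8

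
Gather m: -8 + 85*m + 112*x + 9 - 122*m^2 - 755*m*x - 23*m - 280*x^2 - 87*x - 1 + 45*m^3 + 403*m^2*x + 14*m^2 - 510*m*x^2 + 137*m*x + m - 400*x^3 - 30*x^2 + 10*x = 45*m^3 + m^2*(403*x - 108) + m*(-510*x^2 - 618*x + 63) - 400*x^3 - 310*x^2 + 35*x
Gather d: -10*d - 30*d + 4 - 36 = -40*d - 32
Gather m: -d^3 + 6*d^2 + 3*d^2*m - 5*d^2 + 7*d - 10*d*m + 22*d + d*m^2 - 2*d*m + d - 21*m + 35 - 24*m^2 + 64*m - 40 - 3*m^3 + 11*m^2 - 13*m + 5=-d^3 + d^2 + 30*d - 3*m^3 + m^2*(d - 13) + m*(3*d^2 - 12*d + 30)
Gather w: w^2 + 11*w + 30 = w^2 + 11*w + 30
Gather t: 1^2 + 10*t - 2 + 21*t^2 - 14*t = 21*t^2 - 4*t - 1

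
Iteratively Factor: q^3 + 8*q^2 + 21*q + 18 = (q + 3)*(q^2 + 5*q + 6) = (q + 3)^2*(q + 2)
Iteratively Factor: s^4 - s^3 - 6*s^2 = (s)*(s^3 - s^2 - 6*s) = s^2*(s^2 - s - 6) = s^2*(s + 2)*(s - 3)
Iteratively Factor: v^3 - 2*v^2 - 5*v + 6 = (v + 2)*(v^2 - 4*v + 3) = (v - 1)*(v + 2)*(v - 3)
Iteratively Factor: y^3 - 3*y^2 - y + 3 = (y - 3)*(y^2 - 1) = (y - 3)*(y - 1)*(y + 1)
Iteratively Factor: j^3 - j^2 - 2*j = (j - 2)*(j^2 + j) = (j - 2)*(j + 1)*(j)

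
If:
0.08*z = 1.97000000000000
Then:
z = 24.62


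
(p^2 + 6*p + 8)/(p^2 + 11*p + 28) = (p + 2)/(p + 7)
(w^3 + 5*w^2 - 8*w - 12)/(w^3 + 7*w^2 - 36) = (w + 1)/(w + 3)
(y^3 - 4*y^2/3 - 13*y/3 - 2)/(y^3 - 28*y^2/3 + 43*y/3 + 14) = (y + 1)/(y - 7)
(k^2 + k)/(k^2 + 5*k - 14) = k*(k + 1)/(k^2 + 5*k - 14)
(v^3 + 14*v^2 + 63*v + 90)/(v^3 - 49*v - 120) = (v + 6)/(v - 8)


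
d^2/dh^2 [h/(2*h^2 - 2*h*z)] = ((-3*h + z)*(h - z) + (2*h - z)^2)/(h^2*(h - z)^3)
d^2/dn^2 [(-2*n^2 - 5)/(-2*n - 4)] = 13/(n^3 + 6*n^2 + 12*n + 8)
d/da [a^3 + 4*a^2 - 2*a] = 3*a^2 + 8*a - 2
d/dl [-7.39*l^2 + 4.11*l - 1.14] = 4.11 - 14.78*l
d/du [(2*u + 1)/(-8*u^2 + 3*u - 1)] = (16*u^2 + 16*u - 5)/(64*u^4 - 48*u^3 + 25*u^2 - 6*u + 1)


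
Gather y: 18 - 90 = -72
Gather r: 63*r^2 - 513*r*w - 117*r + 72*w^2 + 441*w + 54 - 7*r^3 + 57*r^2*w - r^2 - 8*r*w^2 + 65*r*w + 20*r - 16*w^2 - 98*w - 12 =-7*r^3 + r^2*(57*w + 62) + r*(-8*w^2 - 448*w - 97) + 56*w^2 + 343*w + 42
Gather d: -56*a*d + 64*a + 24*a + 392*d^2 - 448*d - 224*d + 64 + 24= 88*a + 392*d^2 + d*(-56*a - 672) + 88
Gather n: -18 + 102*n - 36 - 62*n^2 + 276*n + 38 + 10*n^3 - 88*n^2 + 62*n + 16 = 10*n^3 - 150*n^2 + 440*n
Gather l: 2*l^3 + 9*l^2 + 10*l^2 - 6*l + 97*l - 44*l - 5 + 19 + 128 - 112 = 2*l^3 + 19*l^2 + 47*l + 30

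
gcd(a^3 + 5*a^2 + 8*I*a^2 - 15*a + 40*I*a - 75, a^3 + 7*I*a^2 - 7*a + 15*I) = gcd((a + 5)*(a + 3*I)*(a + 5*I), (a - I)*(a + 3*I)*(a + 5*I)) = a^2 + 8*I*a - 15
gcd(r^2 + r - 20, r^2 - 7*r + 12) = r - 4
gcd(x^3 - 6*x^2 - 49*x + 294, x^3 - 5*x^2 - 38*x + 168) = x - 7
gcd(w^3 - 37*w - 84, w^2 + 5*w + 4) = w + 4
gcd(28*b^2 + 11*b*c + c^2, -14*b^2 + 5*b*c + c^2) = 7*b + c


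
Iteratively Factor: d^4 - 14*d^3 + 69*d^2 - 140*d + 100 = (d - 2)*(d^3 - 12*d^2 + 45*d - 50) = (d - 2)^2*(d^2 - 10*d + 25) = (d - 5)*(d - 2)^2*(d - 5)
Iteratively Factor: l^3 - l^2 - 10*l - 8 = (l + 2)*(l^2 - 3*l - 4) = (l - 4)*(l + 2)*(l + 1)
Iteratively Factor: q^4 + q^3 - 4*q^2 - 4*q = (q + 2)*(q^3 - q^2 - 2*q) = (q - 2)*(q + 2)*(q^2 + q) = q*(q - 2)*(q + 2)*(q + 1)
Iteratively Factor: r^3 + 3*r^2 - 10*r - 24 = (r + 2)*(r^2 + r - 12) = (r - 3)*(r + 2)*(r + 4)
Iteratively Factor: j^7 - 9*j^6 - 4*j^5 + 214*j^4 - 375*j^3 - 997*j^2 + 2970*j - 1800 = (j + 4)*(j^6 - 13*j^5 + 48*j^4 + 22*j^3 - 463*j^2 + 855*j - 450) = (j + 3)*(j + 4)*(j^5 - 16*j^4 + 96*j^3 - 266*j^2 + 335*j - 150) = (j - 2)*(j + 3)*(j + 4)*(j^4 - 14*j^3 + 68*j^2 - 130*j + 75) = (j - 5)*(j - 2)*(j + 3)*(j + 4)*(j^3 - 9*j^2 + 23*j - 15) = (j - 5)*(j - 2)*(j - 1)*(j + 3)*(j + 4)*(j^2 - 8*j + 15) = (j - 5)*(j - 3)*(j - 2)*(j - 1)*(j + 3)*(j + 4)*(j - 5)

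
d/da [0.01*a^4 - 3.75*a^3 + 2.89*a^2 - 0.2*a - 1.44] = 0.04*a^3 - 11.25*a^2 + 5.78*a - 0.2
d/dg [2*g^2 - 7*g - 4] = 4*g - 7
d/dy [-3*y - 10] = -3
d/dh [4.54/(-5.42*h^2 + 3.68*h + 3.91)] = (49.2136*h - 16.7072)/(-5.42*h^2 + 3.68*h + 3.91)^2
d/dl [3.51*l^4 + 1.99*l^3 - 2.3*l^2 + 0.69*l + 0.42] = 14.04*l^3 + 5.97*l^2 - 4.6*l + 0.69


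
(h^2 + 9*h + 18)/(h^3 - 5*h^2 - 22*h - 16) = (h^2 + 9*h + 18)/(h^3 - 5*h^2 - 22*h - 16)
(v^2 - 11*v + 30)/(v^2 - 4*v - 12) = (v - 5)/(v + 2)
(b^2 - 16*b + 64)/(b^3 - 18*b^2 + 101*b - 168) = (b - 8)/(b^2 - 10*b + 21)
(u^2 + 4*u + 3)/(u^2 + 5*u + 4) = (u + 3)/(u + 4)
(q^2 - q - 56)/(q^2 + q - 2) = (q^2 - q - 56)/(q^2 + q - 2)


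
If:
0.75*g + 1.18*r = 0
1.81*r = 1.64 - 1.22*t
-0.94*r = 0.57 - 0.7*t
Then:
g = -0.30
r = 0.19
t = 1.07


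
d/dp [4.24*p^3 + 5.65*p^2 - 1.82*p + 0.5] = 12.72*p^2 + 11.3*p - 1.82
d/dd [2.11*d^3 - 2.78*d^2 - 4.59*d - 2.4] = 6.33*d^2 - 5.56*d - 4.59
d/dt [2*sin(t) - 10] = 2*cos(t)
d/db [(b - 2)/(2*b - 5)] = -1/(2*b - 5)^2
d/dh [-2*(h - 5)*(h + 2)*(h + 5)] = -6*h^2 - 8*h + 50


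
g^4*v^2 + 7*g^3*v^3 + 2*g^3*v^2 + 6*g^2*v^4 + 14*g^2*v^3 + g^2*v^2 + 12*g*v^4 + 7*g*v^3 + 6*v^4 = (g + v)*(g + 6*v)*(g*v + v)^2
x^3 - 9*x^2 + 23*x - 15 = (x - 5)*(x - 3)*(x - 1)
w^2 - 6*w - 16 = (w - 8)*(w + 2)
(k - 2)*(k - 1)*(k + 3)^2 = k^4 + 3*k^3 - 7*k^2 - 15*k + 18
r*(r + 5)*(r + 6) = r^3 + 11*r^2 + 30*r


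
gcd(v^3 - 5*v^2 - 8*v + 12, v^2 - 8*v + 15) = 1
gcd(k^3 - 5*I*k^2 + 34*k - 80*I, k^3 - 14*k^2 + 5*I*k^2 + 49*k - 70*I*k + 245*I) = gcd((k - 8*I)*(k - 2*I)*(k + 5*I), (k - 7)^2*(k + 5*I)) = k + 5*I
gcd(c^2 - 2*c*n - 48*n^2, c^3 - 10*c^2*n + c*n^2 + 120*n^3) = c - 8*n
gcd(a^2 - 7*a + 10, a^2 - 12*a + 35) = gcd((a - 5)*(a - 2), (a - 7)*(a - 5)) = a - 5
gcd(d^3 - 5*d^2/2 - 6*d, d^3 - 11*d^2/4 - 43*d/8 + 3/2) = d^2 - 5*d/2 - 6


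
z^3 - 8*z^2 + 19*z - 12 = (z - 4)*(z - 3)*(z - 1)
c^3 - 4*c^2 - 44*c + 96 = (c - 8)*(c - 2)*(c + 6)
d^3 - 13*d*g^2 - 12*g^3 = (d - 4*g)*(d + g)*(d + 3*g)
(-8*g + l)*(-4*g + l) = 32*g^2 - 12*g*l + l^2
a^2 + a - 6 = (a - 2)*(a + 3)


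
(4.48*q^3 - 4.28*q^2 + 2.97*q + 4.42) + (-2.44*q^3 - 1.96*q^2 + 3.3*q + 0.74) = 2.04*q^3 - 6.24*q^2 + 6.27*q + 5.16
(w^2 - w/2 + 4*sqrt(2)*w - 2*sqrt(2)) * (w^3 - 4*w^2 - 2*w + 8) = w^5 - 9*w^4/2 + 4*sqrt(2)*w^4 - 18*sqrt(2)*w^3 + 9*w^2 - 4*w + 36*sqrt(2)*w - 16*sqrt(2)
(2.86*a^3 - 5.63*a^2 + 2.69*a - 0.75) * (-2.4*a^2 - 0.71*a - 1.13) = -6.864*a^5 + 11.4814*a^4 - 5.6905*a^3 + 6.252*a^2 - 2.5072*a + 0.8475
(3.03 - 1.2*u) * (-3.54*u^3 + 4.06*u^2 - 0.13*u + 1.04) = 4.248*u^4 - 15.5982*u^3 + 12.4578*u^2 - 1.6419*u + 3.1512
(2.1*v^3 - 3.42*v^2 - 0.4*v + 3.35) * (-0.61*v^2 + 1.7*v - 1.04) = -1.281*v^5 + 5.6562*v^4 - 7.754*v^3 + 0.8333*v^2 + 6.111*v - 3.484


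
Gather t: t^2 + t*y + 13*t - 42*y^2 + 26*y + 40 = t^2 + t*(y + 13) - 42*y^2 + 26*y + 40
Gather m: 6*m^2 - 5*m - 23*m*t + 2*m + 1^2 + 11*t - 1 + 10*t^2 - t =6*m^2 + m*(-23*t - 3) + 10*t^2 + 10*t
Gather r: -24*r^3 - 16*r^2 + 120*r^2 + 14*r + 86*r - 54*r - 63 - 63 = -24*r^3 + 104*r^2 + 46*r - 126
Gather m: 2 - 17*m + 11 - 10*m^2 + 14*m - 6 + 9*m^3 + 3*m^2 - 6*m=9*m^3 - 7*m^2 - 9*m + 7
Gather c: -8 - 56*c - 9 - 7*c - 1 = -63*c - 18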